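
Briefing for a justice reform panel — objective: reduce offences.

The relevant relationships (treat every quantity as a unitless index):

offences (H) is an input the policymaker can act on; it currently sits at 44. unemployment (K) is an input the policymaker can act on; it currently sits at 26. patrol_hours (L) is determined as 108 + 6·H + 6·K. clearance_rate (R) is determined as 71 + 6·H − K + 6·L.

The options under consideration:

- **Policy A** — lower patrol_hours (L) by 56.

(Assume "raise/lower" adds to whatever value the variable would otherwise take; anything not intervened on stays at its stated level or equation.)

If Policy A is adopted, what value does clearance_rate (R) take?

Policy A (L − 56):
  H = 44
  K = 26
  L = 108 + 6·44 + 6·26 (−56 from intervention) = 472
  R = 71 + 6·44 − 26 + 6·472 = 3141

3141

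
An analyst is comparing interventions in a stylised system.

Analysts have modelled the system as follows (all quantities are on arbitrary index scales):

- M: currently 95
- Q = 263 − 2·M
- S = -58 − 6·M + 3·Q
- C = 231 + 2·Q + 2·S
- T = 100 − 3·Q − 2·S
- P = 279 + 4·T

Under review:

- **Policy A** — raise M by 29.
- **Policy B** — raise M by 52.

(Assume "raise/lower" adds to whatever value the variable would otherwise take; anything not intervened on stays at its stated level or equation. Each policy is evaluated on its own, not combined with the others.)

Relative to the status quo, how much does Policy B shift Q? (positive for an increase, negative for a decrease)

Baseline:
  M = 95
  Q = 263 − 2·95 = 73
Policy B (M + 52):
  M = 95 + 52 = 147
  Q = 263 − 2·147 = -31
Change in Q: -31 − 73 = -104

-104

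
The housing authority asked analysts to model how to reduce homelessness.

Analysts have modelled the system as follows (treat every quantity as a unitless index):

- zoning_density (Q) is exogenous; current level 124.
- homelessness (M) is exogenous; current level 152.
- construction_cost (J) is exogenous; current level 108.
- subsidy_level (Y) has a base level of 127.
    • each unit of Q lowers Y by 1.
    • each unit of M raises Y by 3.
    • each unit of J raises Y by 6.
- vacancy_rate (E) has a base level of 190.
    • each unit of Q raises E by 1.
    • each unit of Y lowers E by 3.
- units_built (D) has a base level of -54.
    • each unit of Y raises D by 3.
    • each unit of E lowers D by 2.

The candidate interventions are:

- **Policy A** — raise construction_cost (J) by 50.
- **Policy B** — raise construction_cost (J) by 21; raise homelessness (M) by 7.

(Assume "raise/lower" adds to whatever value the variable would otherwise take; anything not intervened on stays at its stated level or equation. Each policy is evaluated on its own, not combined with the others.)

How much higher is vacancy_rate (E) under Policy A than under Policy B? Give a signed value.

-459

Policy A (J + 50):
  Q = 124
  M = 152
  J = 108 + 50 = 158
  Y = 127 − 124 + 3·152 + 6·158 = 1407
  E = 190 + 124 − 3·1407 = -3907
Policy B (J + 21, M + 7):
  Q = 124
  M = 152 + 7 = 159
  J = 108 + 21 = 129
  Y = 127 − 124 + 3·159 + 6·129 = 1254
  E = 190 + 124 − 3·1254 = -3448
E: -3907 − (-3448) = -459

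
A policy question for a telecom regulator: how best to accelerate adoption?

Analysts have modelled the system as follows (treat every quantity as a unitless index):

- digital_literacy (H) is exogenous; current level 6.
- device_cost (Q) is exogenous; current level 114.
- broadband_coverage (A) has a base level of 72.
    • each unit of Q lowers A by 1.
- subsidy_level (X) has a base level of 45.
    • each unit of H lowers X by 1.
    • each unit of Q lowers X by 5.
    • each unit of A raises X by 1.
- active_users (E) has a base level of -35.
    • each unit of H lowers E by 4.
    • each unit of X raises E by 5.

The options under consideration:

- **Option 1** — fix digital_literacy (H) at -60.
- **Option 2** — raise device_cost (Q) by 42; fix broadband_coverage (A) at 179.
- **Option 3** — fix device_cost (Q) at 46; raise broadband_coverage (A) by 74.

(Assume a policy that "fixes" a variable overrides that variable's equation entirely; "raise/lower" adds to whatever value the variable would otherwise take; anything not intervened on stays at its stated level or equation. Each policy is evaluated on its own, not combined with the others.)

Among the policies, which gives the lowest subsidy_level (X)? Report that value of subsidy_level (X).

Option 1 (H := -60):
  H = -60
  Q = 114
  A = 72 − 114 = -42
  X = 45 − (-60) − 5·114 + (-42) = -507
Option 2 (Q + 42, A := 179):
  H = 6
  Q = 114 + 42 = 156
  A = 179
  X = 45 − 6 − 5·156 + 179 = -562
Option 3 (Q := 46, A + 74):
  H = 6
  Q = 46
  A = 72 − 46 (+74 from intervention) = 100
  X = 45 − 6 − 5·46 + 100 = -91
Comparing — Option 1: X=-507, Option 2: X=-562, Option 3: X=-91. Lowest is -562 (Option 2).

-562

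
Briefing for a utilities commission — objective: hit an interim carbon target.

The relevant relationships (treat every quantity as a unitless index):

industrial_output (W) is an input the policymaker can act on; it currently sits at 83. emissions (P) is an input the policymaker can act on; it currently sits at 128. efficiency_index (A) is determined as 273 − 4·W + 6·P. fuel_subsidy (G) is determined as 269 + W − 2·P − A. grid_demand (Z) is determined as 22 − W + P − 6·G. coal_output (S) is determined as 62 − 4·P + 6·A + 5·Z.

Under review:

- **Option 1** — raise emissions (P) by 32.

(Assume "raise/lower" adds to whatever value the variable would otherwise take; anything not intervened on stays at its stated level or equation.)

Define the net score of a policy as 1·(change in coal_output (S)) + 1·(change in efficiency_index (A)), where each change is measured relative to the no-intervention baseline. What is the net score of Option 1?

9056

Baseline:
  W = 83
  P = 128
  A = 273 − 4·83 + 6·128 = 709
  G = 269 + 83 − 2·128 − 709 = -613
  Z = 22 − 83 + 128 − 6·(-613) = 3745
  S = 62 − 4·128 + 6·709 + 5·3745 = 22529
Option 1 (P + 32):
  W = 83
  P = 128 + 32 = 160
  A = 273 − 4·83 + 6·160 = 901
  G = 269 + 83 − 2·160 − 901 = -869
  Z = 22 − 83 + 160 − 6·(-869) = 5313
  S = 62 − 4·160 + 6·901 + 5·5313 = 31393
ΔS = 31393 − 22529 = 8864; ΔA = 901 − 709 = 192
Score = 1·8864 + 1·192 = 9056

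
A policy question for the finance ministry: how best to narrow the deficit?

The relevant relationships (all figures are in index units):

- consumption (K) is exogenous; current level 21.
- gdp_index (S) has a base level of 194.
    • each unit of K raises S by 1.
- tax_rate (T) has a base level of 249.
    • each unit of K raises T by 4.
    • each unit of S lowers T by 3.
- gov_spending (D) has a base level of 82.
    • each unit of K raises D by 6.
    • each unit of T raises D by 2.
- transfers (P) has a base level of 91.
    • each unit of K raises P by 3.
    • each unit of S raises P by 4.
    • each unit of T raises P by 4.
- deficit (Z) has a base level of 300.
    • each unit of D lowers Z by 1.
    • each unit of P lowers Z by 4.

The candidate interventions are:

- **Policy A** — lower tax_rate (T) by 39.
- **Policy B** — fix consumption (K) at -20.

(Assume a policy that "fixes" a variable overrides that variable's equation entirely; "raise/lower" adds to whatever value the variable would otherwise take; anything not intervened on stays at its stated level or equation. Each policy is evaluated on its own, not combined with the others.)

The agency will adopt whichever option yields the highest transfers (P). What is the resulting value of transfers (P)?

Policy A (T − 39):
  K = 21
  S = 194 + 21 = 215
  T = 249 + 4·21 − 3·215 (−39 from intervention) = -351
  P = 91 + 3·21 + 4·215 + 4·(-351) = -390
Policy B (K := -20):
  K = -20
  S = 194 + (-20) = 174
  T = 249 + 4·(-20) − 3·174 = -353
  P = 91 + 3·(-20) + 4·174 + 4·(-353) = -685
Comparing — Policy A: P=-390, Policy B: P=-685. Highest is -390 (Policy A).

-390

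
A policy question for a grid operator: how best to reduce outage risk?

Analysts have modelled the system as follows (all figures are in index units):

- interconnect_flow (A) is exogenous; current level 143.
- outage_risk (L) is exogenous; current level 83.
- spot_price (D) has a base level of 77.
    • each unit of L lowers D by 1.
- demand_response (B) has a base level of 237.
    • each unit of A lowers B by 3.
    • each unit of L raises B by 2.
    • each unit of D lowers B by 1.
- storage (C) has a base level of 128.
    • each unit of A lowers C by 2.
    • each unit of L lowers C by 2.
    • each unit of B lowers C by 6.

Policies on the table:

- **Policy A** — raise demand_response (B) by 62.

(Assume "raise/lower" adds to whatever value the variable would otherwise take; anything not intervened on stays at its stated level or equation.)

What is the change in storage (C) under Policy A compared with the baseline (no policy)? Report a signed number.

-372

Baseline:
  A = 143
  L = 83
  D = 77 − 83 = -6
  B = 237 − 3·143 + 2·83 − (-6) = -20
  C = 128 − 2·143 − 2·83 − 6·(-20) = -204
Policy A (B + 62):
  A = 143
  L = 83
  D = 77 − 83 = -6
  B = 237 − 3·143 + 2·83 − (-6) (+62 from intervention) = 42
  C = 128 − 2·143 − 2·83 − 6·42 = -576
Change in C: -576 − (-204) = -372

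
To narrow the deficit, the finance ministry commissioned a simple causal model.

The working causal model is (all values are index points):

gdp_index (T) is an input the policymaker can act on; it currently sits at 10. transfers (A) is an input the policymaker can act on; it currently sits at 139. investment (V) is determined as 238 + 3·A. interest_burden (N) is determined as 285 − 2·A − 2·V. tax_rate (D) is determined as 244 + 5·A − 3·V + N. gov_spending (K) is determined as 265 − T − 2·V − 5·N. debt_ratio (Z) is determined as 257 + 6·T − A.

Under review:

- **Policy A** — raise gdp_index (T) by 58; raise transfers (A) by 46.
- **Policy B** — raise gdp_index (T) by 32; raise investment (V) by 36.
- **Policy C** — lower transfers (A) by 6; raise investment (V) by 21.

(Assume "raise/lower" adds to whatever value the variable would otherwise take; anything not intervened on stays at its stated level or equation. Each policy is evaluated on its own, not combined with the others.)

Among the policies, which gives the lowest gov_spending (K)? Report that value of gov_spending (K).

5424

Policy A (T + 58, A + 46):
  T = 10 + 58 = 68
  A = 139 + 46 = 185
  V = 238 + 3·185 = 793
  N = 285 − 2·185 − 2·793 = -1671
  K = 265 − 68 − 2·793 − 5·(-1671) = 6966
Policy B (T + 32, V + 36):
  T = 10 + 32 = 42
  A = 139
  V = 238 + 3·139 (+36 from intervention) = 691
  N = 285 − 2·139 − 2·691 = -1375
  K = 265 − 42 − 2·691 − 5·(-1375) = 5716
Policy C (A − 6, V + 21):
  T = 10
  A = 139 − 6 = 133
  V = 238 + 3·133 (+21 from intervention) = 658
  N = 285 − 2·133 − 2·658 = -1297
  K = 265 − 10 − 2·658 − 5·(-1297) = 5424
Comparing — Policy A: K=6966, Policy B: K=5716, Policy C: K=5424. Lowest is 5424 (Policy C).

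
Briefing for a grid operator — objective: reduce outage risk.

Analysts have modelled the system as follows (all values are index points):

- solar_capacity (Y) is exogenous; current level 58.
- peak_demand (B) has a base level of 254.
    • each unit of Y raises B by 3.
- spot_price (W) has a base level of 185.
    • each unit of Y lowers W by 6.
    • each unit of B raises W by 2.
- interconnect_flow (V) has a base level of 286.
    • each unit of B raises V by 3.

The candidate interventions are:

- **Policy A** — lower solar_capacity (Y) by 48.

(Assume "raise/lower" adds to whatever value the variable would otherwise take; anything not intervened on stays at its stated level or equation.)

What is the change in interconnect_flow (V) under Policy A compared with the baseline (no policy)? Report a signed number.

Baseline:
  Y = 58
  B = 254 + 3·58 = 428
  V = 286 + 3·428 = 1570
Policy A (Y − 48):
  Y = 58 − 48 = 10
  B = 254 + 3·10 = 284
  V = 286 + 3·284 = 1138
Change in V: 1138 − 1570 = -432

-432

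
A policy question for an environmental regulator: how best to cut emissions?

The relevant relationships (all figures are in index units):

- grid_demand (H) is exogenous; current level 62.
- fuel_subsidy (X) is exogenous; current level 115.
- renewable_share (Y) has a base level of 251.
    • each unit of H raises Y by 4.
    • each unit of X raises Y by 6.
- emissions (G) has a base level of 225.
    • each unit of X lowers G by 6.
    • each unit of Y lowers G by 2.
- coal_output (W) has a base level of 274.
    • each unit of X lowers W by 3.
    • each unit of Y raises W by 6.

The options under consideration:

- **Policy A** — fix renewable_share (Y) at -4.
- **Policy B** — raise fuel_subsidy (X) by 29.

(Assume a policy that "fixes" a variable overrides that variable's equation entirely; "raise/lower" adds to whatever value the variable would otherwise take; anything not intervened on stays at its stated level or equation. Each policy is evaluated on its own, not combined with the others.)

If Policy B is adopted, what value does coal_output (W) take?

8020

Policy B (X + 29):
  H = 62
  X = 115 + 29 = 144
  Y = 251 + 4·62 + 6·144 = 1363
  W = 274 − 3·144 + 6·1363 = 8020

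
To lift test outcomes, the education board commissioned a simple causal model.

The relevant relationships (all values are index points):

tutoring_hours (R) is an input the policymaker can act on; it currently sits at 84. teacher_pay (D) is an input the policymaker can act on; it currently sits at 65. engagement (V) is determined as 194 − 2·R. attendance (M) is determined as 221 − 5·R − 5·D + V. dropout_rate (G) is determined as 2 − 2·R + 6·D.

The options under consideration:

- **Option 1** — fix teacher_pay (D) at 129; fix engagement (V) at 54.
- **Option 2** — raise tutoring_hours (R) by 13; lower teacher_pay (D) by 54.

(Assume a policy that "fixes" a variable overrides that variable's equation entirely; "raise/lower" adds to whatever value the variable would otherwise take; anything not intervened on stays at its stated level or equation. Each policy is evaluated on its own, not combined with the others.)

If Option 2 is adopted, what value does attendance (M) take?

Option 2 (R + 13, D − 54):
  R = 84 + 13 = 97
  D = 65 − 54 = 11
  V = 194 − 2·97 = 0
  M = 221 − 5·97 − 5·11 + 0 = -319

-319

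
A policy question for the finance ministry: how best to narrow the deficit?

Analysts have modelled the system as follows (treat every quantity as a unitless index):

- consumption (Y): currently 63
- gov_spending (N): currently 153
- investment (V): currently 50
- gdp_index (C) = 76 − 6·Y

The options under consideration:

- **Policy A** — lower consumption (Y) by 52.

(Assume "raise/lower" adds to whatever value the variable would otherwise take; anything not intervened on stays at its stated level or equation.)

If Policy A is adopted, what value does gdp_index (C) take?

Policy A (Y − 52):
  Y = 63 − 52 = 11
  C = 76 − 6·11 = 10

10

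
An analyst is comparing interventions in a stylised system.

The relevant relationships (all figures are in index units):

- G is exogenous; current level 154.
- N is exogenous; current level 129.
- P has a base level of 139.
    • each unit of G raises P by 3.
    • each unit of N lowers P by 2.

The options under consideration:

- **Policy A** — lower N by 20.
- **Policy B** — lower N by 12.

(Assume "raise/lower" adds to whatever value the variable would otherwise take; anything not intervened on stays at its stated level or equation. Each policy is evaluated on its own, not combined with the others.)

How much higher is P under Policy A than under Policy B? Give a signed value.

16

Policy A (N − 20):
  G = 154
  N = 129 − 20 = 109
  P = 139 + 3·154 − 2·109 = 383
Policy B (N − 12):
  G = 154
  N = 129 − 12 = 117
  P = 139 + 3·154 − 2·117 = 367
P: 383 − 367 = 16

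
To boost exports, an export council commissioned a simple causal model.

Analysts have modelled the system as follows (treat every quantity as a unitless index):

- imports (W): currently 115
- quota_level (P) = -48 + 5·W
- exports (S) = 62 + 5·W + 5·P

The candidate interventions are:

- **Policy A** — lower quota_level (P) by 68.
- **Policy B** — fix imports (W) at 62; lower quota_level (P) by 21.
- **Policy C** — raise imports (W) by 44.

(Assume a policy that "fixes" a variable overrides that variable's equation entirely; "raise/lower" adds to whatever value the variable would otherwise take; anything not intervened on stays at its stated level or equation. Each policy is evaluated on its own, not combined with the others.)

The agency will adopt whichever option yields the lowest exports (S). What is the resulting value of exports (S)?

Policy A (P − 68):
  W = 115
  P = -48 + 5·115 (−68 from intervention) = 459
  S = 62 + 5·115 + 5·459 = 2932
Policy B (W := 62, P − 21):
  W = 62
  P = -48 + 5·62 (−21 from intervention) = 241
  S = 62 + 5·62 + 5·241 = 1577
Policy C (W + 44):
  W = 115 + 44 = 159
  P = -48 + 5·159 = 747
  S = 62 + 5·159 + 5·747 = 4592
Comparing — Policy A: S=2932, Policy B: S=1577, Policy C: S=4592. Lowest is 1577 (Policy B).

1577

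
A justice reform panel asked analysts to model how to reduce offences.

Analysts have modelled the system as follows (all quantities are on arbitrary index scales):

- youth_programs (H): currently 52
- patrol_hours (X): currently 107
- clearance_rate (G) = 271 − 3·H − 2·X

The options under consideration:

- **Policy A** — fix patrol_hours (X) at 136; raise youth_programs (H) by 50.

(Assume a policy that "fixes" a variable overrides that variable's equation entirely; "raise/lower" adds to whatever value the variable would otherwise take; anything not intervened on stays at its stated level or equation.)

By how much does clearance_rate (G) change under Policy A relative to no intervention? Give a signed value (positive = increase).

-208

Baseline:
  H = 52
  X = 107
  G = 271 − 3·52 − 2·107 = -99
Policy A (X := 136, H + 50):
  H = 52 + 50 = 102
  X = 136
  G = 271 − 3·102 − 2·136 = -307
Change in G: -307 − (-99) = -208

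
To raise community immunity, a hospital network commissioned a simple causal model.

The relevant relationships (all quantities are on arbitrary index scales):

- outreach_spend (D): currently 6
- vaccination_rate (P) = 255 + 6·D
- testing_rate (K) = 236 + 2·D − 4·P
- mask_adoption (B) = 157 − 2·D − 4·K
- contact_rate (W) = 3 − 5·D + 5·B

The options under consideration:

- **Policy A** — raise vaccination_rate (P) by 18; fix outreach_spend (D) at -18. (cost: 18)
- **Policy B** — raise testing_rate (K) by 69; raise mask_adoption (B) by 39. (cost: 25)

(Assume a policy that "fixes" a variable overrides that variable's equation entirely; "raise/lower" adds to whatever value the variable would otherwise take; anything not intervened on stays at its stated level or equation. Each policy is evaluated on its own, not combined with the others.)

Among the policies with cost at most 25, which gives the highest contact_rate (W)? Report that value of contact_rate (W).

17833

Policy A (P + 18, D := -18):
  D = -18
  P = 255 + 6·(-18) (+18 from intervention) = 165
  K = 236 + 2·(-18) − 4·165 = -460
  B = 157 − 2·(-18) − 4·(-460) = 2033
  W = 3 − 5·(-18) + 5·2033 = 10258
Policy B (K + 69, B + 39):
  D = 6
  P = 255 + 6·6 = 291
  K = 236 + 2·6 − 4·291 (+69 from intervention) = -847
  B = 157 − 2·6 − 4·(-847) (+39 from intervention) = 3572
  W = 3 − 5·6 + 5·3572 = 17833
Comparing — Policy A: W=10258, Policy B: W=17833. Highest is 17833 (Policy B).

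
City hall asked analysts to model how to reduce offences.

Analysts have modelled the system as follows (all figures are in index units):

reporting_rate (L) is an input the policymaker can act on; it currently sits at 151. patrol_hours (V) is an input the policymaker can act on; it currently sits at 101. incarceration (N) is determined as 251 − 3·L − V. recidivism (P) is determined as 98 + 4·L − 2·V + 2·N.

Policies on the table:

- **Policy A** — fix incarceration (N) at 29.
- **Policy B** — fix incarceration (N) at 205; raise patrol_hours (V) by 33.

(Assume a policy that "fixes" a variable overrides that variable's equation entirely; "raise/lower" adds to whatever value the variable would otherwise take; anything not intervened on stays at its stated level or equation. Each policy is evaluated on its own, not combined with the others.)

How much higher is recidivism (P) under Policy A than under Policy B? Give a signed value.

Policy A (N := 29):
  L = 151
  V = 101
  N = 29
  P = 98 + 4·151 − 2·101 + 2·29 = 558
Policy B (N := 205, V + 33):
  L = 151
  V = 101 + 33 = 134
  N = 205
  P = 98 + 4·151 − 2·134 + 2·205 = 844
P: 558 − 844 = -286

-286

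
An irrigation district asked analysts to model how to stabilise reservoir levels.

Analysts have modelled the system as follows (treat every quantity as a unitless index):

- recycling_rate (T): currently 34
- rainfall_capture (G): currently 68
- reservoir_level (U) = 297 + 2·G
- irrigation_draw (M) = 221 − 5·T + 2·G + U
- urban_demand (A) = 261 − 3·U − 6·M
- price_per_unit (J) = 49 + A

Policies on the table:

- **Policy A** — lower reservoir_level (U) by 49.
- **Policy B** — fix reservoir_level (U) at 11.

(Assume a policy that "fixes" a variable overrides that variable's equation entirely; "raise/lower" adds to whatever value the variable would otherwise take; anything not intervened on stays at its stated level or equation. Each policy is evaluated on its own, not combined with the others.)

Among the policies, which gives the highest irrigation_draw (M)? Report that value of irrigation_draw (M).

571

Policy A (U − 49):
  T = 34
  G = 68
  U = 297 + 2·68 (−49 from intervention) = 384
  M = 221 − 5·34 + 2·68 + 384 = 571
Policy B (U := 11):
  T = 34
  G = 68
  U = 11
  M = 221 − 5·34 + 2·68 + 11 = 198
Comparing — Policy A: M=571, Policy B: M=198. Highest is 571 (Policy A).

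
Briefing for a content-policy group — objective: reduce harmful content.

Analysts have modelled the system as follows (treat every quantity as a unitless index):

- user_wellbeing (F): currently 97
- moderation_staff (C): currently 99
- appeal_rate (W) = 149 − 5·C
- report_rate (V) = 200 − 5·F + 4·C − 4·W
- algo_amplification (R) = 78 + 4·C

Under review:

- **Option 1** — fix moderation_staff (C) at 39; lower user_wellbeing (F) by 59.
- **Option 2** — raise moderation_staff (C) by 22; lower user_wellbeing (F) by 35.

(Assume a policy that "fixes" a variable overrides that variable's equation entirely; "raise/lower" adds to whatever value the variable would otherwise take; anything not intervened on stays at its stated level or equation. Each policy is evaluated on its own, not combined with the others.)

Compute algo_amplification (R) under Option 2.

562

Option 2 (C + 22, F − 35):
  C = 99 + 22 = 121
  R = 78 + 4·121 = 562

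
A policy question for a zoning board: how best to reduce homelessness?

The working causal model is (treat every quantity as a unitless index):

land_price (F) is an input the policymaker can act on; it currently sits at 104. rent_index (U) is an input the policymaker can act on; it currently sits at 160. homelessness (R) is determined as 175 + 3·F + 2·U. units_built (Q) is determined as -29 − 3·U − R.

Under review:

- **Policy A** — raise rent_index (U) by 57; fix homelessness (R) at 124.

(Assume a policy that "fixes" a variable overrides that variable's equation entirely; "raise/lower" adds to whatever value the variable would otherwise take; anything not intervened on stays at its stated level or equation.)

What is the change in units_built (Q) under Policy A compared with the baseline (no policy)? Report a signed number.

512

Baseline:
  F = 104
  U = 160
  R = 175 + 3·104 + 2·160 = 807
  Q = -29 − 3·160 − 807 = -1316
Policy A (U + 57, R := 124):
  F = 104
  U = 160 + 57 = 217
  R = 124
  Q = -29 − 3·217 − 124 = -804
Change in Q: -804 − (-1316) = 512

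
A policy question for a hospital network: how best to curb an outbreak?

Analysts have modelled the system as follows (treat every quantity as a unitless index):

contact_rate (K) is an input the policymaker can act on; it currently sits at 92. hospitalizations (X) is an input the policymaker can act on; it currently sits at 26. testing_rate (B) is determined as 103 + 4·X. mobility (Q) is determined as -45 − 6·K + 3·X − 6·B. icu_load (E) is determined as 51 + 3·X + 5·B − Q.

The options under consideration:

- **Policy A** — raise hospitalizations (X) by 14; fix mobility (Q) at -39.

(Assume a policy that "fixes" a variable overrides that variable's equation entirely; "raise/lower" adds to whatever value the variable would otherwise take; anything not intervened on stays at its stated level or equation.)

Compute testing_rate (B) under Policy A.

Policy A (X + 14, Q := -39):
  X = 26 + 14 = 40
  B = 103 + 4·40 = 263

263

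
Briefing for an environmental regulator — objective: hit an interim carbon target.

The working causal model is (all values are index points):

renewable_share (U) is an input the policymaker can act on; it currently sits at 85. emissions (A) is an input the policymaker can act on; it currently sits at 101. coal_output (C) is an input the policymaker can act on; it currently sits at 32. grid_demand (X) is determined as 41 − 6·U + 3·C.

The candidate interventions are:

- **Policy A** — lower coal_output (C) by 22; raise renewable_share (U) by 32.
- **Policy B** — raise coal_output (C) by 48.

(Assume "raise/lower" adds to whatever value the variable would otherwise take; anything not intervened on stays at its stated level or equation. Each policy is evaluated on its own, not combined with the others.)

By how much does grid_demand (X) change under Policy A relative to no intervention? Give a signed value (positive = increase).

Baseline:
  U = 85
  C = 32
  X = 41 − 6·85 + 3·32 = -373
Policy A (C − 22, U + 32):
  U = 85 + 32 = 117
  C = 32 − 22 = 10
  X = 41 − 6·117 + 3·10 = -631
Change in X: -631 − (-373) = -258

-258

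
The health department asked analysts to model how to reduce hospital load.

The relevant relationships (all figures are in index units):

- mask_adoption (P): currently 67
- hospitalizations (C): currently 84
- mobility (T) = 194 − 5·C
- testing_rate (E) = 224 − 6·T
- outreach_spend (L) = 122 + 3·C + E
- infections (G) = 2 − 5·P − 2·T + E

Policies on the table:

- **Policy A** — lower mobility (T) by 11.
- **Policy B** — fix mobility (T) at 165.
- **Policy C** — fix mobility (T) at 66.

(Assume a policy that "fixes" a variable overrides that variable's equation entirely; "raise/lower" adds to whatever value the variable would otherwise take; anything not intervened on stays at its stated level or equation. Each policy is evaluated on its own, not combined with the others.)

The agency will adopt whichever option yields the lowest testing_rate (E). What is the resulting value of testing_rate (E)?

-766

Policy A (T − 11):
  C = 84
  T = 194 − 5·84 (−11 from intervention) = -237
  E = 224 − 6·(-237) = 1646
Policy B (T := 165):
  C = 84
  T = 165
  E = 224 − 6·165 = -766
Policy C (T := 66):
  C = 84
  T = 66
  E = 224 − 6·66 = -172
Comparing — Policy A: E=1646, Policy B: E=-766, Policy C: E=-172. Lowest is -766 (Policy B).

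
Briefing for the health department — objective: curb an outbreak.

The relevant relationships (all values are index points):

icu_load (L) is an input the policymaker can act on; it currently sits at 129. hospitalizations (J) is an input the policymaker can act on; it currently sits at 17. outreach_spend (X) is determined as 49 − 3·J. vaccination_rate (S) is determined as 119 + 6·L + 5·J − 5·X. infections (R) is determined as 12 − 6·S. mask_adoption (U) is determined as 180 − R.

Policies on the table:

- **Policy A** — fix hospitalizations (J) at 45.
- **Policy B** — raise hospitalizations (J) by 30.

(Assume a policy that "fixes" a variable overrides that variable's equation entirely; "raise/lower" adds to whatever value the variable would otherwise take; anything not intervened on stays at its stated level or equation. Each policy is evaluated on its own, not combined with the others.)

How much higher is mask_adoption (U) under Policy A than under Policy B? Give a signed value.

-240

Policy A (J := 45):
  L = 129
  J = 45
  X = 49 − 3·45 = -86
  S = 119 + 6·129 + 5·45 − 5·(-86) = 1548
  R = 12 − 6·1548 = -9276
  U = 180 − (-9276) = 9456
Policy B (J + 30):
  L = 129
  J = 17 + 30 = 47
  X = 49 − 3·47 = -92
  S = 119 + 6·129 + 5·47 − 5·(-92) = 1588
  R = 12 − 6·1588 = -9516
  U = 180 − (-9516) = 9696
U: 9456 − 9696 = -240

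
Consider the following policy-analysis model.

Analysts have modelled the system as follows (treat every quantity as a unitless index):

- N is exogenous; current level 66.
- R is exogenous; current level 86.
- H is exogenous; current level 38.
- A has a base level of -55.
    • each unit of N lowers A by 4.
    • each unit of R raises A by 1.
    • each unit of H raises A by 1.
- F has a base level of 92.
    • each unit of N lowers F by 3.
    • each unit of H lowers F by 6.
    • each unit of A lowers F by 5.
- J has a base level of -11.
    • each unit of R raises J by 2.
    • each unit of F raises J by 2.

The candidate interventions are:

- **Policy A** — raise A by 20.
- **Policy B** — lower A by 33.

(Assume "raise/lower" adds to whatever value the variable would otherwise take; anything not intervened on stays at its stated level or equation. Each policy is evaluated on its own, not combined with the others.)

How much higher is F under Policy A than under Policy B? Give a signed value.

-265

Policy A (A + 20):
  N = 66
  R = 86
  H = 38
  A = -55 − 4·66 + 86 + 38 (+20 from intervention) = -175
  F = 92 − 3·66 − 6·38 − 5·(-175) = 541
Policy B (A − 33):
  N = 66
  R = 86
  H = 38
  A = -55 − 4·66 + 86 + 38 (−33 from intervention) = -228
  F = 92 − 3·66 − 6·38 − 5·(-228) = 806
F: 541 − 806 = -265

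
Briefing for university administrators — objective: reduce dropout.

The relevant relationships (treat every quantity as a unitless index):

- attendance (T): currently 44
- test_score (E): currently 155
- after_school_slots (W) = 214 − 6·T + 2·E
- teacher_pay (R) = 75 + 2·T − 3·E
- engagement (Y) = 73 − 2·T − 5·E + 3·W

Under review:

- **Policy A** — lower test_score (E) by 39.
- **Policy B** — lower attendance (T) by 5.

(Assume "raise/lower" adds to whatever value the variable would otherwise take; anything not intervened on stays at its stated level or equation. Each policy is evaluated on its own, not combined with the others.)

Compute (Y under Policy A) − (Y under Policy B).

Policy A (E − 39):
  T = 44
  E = 155 − 39 = 116
  W = 214 − 6·44 + 2·116 = 182
  Y = 73 − 2·44 − 5·116 + 3·182 = -49
Policy B (T − 5):
  T = 44 − 5 = 39
  E = 155
  W = 214 − 6·39 + 2·155 = 290
  Y = 73 − 2·39 − 5·155 + 3·290 = 90
Y: -49 − 90 = -139

-139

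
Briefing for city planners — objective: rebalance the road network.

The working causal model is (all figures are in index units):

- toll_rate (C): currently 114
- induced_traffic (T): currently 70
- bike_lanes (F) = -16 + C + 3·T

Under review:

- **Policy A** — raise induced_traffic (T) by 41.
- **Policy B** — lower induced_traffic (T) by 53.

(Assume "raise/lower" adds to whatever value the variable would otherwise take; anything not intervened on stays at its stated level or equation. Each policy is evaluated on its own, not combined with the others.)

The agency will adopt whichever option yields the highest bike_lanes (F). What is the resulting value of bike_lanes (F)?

431

Policy A (T + 41):
  C = 114
  T = 70 + 41 = 111
  F = -16 + 114 + 3·111 = 431
Policy B (T − 53):
  C = 114
  T = 70 − 53 = 17
  F = -16 + 114 + 3·17 = 149
Comparing — Policy A: F=431, Policy B: F=149. Highest is 431 (Policy A).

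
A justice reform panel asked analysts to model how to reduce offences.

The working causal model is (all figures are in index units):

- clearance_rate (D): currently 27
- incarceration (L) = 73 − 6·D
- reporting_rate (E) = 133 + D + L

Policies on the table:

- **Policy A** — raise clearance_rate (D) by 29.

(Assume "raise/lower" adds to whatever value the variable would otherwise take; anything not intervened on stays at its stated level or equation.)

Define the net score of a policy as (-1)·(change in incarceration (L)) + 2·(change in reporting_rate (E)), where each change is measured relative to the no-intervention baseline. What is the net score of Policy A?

Baseline:
  D = 27
  L = 73 − 6·27 = -89
  E = 133 + 27 + (-89) = 71
Policy A (D + 29):
  D = 27 + 29 = 56
  L = 73 − 6·56 = -263
  E = 133 + 56 + (-263) = -74
ΔL = -263 − (-89) = -174; ΔE = -74 − 71 = -145
Score = (-1)·(-174) + 2·(-145) = -116

-116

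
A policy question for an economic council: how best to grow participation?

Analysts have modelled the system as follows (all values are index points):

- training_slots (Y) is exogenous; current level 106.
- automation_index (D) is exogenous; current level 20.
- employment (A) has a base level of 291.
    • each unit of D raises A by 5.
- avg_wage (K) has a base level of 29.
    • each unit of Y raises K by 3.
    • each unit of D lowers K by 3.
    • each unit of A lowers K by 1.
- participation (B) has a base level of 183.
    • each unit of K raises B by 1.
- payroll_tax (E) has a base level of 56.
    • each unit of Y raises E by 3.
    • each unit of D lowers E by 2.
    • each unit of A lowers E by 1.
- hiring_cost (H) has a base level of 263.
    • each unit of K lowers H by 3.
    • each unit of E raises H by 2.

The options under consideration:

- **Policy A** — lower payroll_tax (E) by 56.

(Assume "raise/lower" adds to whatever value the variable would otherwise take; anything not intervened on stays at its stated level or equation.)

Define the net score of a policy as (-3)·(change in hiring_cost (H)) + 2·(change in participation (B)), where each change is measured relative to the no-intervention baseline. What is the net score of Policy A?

Baseline:
  Y = 106
  D = 20
  A = 291 + 5·20 = 391
  K = 29 + 3·106 − 3·20 − 391 = -104
  B = 183 + (-104) = 79
  E = 56 + 3·106 − 2·20 − 391 = -57
  H = 263 − 3·(-104) + 2·(-57) = 461
Policy A (E − 56):
  Y = 106
  D = 20
  A = 291 + 5·20 = 391
  K = 29 + 3·106 − 3·20 − 391 = -104
  B = 183 + (-104) = 79
  E = 56 + 3·106 − 2·20 − 391 (−56 from intervention) = -113
  H = 263 − 3·(-104) + 2·(-113) = 349
ΔH = 349 − 461 = -112; ΔB = 79 − 79 = 0
Score = (-3)·(-112) + 2·0 = 336

336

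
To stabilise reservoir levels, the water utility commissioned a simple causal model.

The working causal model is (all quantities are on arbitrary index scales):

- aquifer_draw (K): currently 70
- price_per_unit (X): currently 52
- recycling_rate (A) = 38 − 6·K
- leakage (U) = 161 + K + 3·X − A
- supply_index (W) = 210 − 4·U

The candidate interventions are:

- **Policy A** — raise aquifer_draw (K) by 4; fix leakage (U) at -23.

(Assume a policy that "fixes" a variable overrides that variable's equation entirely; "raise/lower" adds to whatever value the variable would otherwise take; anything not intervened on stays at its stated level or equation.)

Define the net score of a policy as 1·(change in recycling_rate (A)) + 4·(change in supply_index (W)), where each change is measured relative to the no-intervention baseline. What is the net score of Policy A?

12648

Baseline:
  K = 70
  X = 52
  A = 38 − 6·70 = -382
  U = 161 + 70 + 3·52 − (-382) = 769
  W = 210 − 4·769 = -2866
Policy A (K + 4, U := -23):
  K = 70 + 4 = 74
  X = 52
  A = 38 − 6·74 = -406
  U = -23
  W = 210 − 4·(-23) = 302
ΔA = -406 − (-382) = -24; ΔW = 302 − (-2866) = 3168
Score = 1·(-24) + 4·3168 = 12648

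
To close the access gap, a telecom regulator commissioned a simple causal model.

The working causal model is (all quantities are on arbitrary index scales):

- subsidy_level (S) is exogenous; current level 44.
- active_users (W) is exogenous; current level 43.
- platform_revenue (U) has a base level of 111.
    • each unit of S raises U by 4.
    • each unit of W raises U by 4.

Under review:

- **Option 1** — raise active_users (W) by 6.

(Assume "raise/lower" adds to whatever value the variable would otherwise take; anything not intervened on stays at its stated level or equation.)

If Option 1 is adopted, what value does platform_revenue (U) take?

Option 1 (W + 6):
  S = 44
  W = 43 + 6 = 49
  U = 111 + 4·44 + 4·49 = 483

483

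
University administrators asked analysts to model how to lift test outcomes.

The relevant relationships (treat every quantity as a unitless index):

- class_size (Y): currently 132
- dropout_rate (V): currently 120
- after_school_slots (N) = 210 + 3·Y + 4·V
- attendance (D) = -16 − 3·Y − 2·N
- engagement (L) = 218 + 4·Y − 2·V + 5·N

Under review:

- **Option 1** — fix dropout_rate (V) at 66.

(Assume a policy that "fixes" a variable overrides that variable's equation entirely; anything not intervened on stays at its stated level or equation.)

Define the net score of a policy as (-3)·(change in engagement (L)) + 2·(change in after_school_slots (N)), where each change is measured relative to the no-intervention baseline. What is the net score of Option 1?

Baseline:
  Y = 132
  V = 120
  N = 210 + 3·132 + 4·120 = 1086
  L = 218 + 4·132 − 2·120 + 5·1086 = 5936
Option 1 (V := 66):
  Y = 132
  V = 66
  N = 210 + 3·132 + 4·66 = 870
  L = 218 + 4·132 − 2·66 + 5·870 = 4964
ΔL = 4964 − 5936 = -972; ΔN = 870 − 1086 = -216
Score = (-3)·(-972) + 2·(-216) = 2484

2484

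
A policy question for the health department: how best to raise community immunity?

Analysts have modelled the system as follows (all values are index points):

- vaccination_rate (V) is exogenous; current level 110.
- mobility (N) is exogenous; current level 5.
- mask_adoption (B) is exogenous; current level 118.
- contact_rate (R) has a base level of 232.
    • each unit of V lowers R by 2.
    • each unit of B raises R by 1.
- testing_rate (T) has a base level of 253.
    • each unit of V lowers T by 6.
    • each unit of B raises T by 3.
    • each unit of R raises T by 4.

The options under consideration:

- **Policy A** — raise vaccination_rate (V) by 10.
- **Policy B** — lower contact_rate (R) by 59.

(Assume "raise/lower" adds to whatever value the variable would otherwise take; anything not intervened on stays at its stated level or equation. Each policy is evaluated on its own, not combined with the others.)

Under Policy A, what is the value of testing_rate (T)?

327

Policy A (V + 10):
  V = 110 + 10 = 120
  B = 118
  R = 232 − 2·120 + 118 = 110
  T = 253 − 6·120 + 3·118 + 4·110 = 327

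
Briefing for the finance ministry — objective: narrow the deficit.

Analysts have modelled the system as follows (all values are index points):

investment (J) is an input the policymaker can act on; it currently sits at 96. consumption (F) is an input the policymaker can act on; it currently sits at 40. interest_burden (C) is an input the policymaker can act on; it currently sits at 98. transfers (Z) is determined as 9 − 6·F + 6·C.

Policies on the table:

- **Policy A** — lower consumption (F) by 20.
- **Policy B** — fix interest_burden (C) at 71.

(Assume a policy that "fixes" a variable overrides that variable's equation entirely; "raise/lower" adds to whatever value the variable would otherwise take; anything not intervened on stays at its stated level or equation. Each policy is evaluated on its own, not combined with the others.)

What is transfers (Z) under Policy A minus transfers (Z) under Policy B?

Policy A (F − 20):
  F = 40 − 20 = 20
  C = 98
  Z = 9 − 6·20 + 6·98 = 477
Policy B (C := 71):
  F = 40
  C = 71
  Z = 9 − 6·40 + 6·71 = 195
Z: 477 − 195 = 282

282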